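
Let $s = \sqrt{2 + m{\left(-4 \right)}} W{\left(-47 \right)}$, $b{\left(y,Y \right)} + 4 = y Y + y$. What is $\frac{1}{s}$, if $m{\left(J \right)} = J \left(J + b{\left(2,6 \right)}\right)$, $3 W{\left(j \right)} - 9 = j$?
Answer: $\frac{3 i \sqrt{22}}{836} \approx 0.016832 i$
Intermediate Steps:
$W{\left(j \right)} = 3 + \frac{j}{3}$
$b{\left(y,Y \right)} = -4 + y + Y y$ ($b{\left(y,Y \right)} = -4 + \left(y Y + y\right) = -4 + \left(Y y + y\right) = -4 + \left(y + Y y\right) = -4 + y + Y y$)
$m{\left(J \right)} = J \left(10 + J\right)$ ($m{\left(J \right)} = J \left(J + \left(-4 + 2 + 6 \cdot 2\right)\right) = J \left(J + \left(-4 + 2 + 12\right)\right) = J \left(J + 10\right) = J \left(10 + J\right)$)
$s = - \frac{38 i \sqrt{22}}{3}$ ($s = \sqrt{2 - 4 \left(10 - 4\right)} \left(3 + \frac{1}{3} \left(-47\right)\right) = \sqrt{2 - 24} \left(3 - \frac{47}{3}\right) = \sqrt{2 - 24} \left(- \frac{38}{3}\right) = \sqrt{-22} \left(- \frac{38}{3}\right) = i \sqrt{22} \left(- \frac{38}{3}\right) = - \frac{38 i \sqrt{22}}{3} \approx - 59.412 i$)
$\frac{1}{s} = \frac{1}{\left(- \frac{38}{3}\right) i \sqrt{22}} = \frac{3 i \sqrt{22}}{836}$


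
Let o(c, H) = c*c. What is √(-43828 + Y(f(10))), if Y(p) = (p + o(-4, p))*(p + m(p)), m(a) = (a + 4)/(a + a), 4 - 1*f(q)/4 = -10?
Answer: I*√1948114/7 ≈ 199.39*I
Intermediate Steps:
f(q) = 56 (f(q) = 16 - 4*(-10) = 16 + 40 = 56)
o(c, H) = c²
m(a) = (4 + a)/(2*a) (m(a) = (4 + a)/((2*a)) = (4 + a)*(1/(2*a)) = (4 + a)/(2*a))
Y(p) = (16 + p)*(p + (4 + p)/(2*p)) (Y(p) = (p + (-4)²)*(p + (4 + p)/(2*p)) = (p + 16)*(p + (4 + p)/(2*p)) = (16 + p)*(p + (4 + p)/(2*p)))
√(-43828 + Y(f(10))) = √(-43828 + (10 + 56² + 32/56 + (33/2)*56)) = √(-43828 + (10 + 3136 + 32*(1/56) + 924)) = √(-43828 + (10 + 3136 + 4/7 + 924)) = √(-43828 + 28494/7) = √(-278302/7) = I*√1948114/7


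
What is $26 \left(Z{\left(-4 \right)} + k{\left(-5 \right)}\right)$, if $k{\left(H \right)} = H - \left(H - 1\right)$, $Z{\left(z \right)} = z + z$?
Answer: $-182$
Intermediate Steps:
$Z{\left(z \right)} = 2 z$
$k{\left(H \right)} = 1$ ($k{\left(H \right)} = H - \left(H - 1\right) = H - \left(-1 + H\right) = 1$)
$26 \left(Z{\left(-4 \right)} + k{\left(-5 \right)}\right) = 26 \left(2 \left(-4\right) + 1\right) = 26 \left(-8 + 1\right) = 26 \left(-7\right) = -182$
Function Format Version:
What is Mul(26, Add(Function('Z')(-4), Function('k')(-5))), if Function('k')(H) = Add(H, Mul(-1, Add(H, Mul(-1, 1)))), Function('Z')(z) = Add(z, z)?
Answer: -182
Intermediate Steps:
Function('Z')(z) = Mul(2, z)
Function('k')(H) = 1 (Function('k')(H) = Add(H, Mul(-1, Add(H, -1))) = Add(H, Mul(-1, Add(-1, H))) = Add(H, Add(1, Mul(-1, H))) = 1)
Mul(26, Add(Function('Z')(-4), Function('k')(-5))) = Mul(26, Add(Mul(2, -4), 1)) = Mul(26, Add(-8, 1)) = Mul(26, -7) = -182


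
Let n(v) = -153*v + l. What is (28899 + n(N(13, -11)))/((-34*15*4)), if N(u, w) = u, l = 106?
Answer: -3377/255 ≈ -13.243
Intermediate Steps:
n(v) = 106 - 153*v (n(v) = -153*v + 106 = 106 - 153*v)
(28899 + n(N(13, -11)))/((-34*15*4)) = (28899 + (106 - 153*13))/((-34*15*4)) = (28899 + (106 - 1989))/((-510*4)) = (28899 - 1883)/(-2040) = 27016*(-1/2040) = -3377/255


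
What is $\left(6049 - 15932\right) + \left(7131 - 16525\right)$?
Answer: $-19277$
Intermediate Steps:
$\left(6049 - 15932\right) + \left(7131 - 16525\right) = -9883 - 9394 = -19277$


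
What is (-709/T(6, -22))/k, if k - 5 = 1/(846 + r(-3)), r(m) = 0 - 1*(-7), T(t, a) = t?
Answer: -604777/25596 ≈ -23.628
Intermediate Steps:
r(m) = 7 (r(m) = 0 + 7 = 7)
k = 4266/853 (k = 5 + 1/(846 + 7) = 5 + 1/853 = 4266/853 ≈ 5.0012)
(-709/T(6, -22))/k = (-709/6)/(4266/853) = -709*1/6*(853/4266) = -709/6*853/4266 = -604777/25596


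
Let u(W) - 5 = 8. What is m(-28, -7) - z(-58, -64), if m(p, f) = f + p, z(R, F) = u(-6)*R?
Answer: 719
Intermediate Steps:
u(W) = 13 (u(W) = 5 + 8 = 13)
z(R, F) = 13*R
m(-28, -7) - z(-58, -64) = (-7 - 28) - 13*(-58) = -35 - 1*(-754) = -35 + 754 = 719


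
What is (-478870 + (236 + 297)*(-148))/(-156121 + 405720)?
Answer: -557754/249599 ≈ -2.2346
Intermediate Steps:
(-478870 + (236 + 297)*(-148))/(-156121 + 405720) = (-478870 + 533*(-148))/249599 = (-478870 - 78884)*(1/249599) = -557754*1/249599 = -557754/249599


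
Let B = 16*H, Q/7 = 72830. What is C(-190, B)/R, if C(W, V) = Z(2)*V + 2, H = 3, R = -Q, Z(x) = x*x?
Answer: -97/254905 ≈ -0.00038053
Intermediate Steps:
Q = 509810 (Q = 7*72830 = 509810)
Z(x) = x²
R = -509810 (R = -1*509810 = -509810)
B = 48 (B = 16*3 = 48)
C(W, V) = 2 + 4*V (C(W, V) = 2²*V + 2 = 4*V + 2 = 2 + 4*V)
C(-190, B)/R = (2 + 4*48)/(-509810) = (2 + 192)*(-1/509810) = 194*(-1/509810) = -97/254905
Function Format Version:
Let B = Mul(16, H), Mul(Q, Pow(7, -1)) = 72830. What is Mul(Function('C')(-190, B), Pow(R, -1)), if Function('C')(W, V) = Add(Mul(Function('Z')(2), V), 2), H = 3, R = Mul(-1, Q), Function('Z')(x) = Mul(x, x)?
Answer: Rational(-97, 254905) ≈ -0.00038053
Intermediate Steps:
Q = 509810 (Q = Mul(7, 72830) = 509810)
Function('Z')(x) = Pow(x, 2)
R = -509810 (R = Mul(-1, 509810) = -509810)
B = 48 (B = Mul(16, 3) = 48)
Function('C')(W, V) = Add(2, Mul(4, V)) (Function('C')(W, V) = Add(Mul(Pow(2, 2), V), 2) = Add(Mul(4, V), 2) = Add(2, Mul(4, V)))
Mul(Function('C')(-190, B), Pow(R, -1)) = Mul(Add(2, Mul(4, 48)), Pow(-509810, -1)) = Mul(Add(2, 192), Rational(-1, 509810)) = Mul(194, Rational(-1, 509810)) = Rational(-97, 254905)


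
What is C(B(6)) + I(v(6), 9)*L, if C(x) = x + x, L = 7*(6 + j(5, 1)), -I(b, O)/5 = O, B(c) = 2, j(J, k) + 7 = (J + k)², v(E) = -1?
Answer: -11021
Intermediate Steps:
j(J, k) = -7 + (J + k)²
I(b, O) = -5*O
L = 245 (L = 7*(6 + (-7 + (5 + 1)²)) = 7*(6 + (-7 + 6²)) = 7*(6 + (-7 + 36)) = 7*(6 + 29) = 7*35 = 245)
C(x) = 2*x
C(B(6)) + I(v(6), 9)*L = 2*2 - 5*9*245 = 4 - 45*245 = 4 - 11025 = -11021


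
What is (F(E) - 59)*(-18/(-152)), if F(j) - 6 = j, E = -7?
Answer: -135/19 ≈ -7.1053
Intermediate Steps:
F(j) = 6 + j
(F(E) - 59)*(-18/(-152)) = ((6 - 7) - 59)*(-18/(-152)) = (-1 - 59)*(-18*(-1/152)) = -60*9/76 = -135/19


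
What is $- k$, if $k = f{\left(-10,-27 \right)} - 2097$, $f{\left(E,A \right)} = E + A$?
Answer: $2134$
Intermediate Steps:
$f{\left(E,A \right)} = A + E$
$k = -2134$ ($k = \left(-27 - 10\right) - 2097 = -37 - 2097 = -2134$)
$- k = \left(-1\right) \left(-2134\right) = 2134$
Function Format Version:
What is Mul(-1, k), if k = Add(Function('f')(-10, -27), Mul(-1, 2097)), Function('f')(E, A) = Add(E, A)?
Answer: 2134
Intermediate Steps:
Function('f')(E, A) = Add(A, E)
k = -2134 (k = Add(Add(-27, -10), Mul(-1, 2097)) = Add(-37, -2097) = -2134)
Mul(-1, k) = Mul(-1, -2134) = 2134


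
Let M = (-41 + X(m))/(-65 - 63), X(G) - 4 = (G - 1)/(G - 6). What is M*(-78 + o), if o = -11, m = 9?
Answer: -9167/384 ≈ -23.872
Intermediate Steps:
X(G) = 4 + (-1 + G)/(-6 + G) (X(G) = 4 + (G - 1)/(G - 6) = 4 + (-1 + G)/(-6 + G))
M = 103/384 (M = (-41 + 5*(-5 + 9)/(-6 + 9))/(-65 - 63) = (-41 + 5*4/3)/(-128) = (-41 + 5*(1/3)*4)*(-1/128) = (-41 + 20/3)*(-1/128) = -103/3*(-1/128) = 103/384 ≈ 0.26823)
M*(-78 + o) = 103*(-78 - 11)/384 = (103/384)*(-89) = -9167/384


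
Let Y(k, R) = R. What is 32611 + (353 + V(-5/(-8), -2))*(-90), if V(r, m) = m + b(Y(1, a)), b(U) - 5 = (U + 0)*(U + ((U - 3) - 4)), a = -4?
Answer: -4829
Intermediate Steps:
b(U) = 5 + U*(-7 + 2*U) (b(U) = 5 + (U + 0)*(U + ((U - 3) - 4)) = 5 + U*(U + ((-3 + U) - 4)) = 5 + U*(U + (-7 + U)) = 5 + U*(-7 + 2*U))
V(r, m) = 65 + m (V(r, m) = m + (5 - 7*(-4) + 2*(-4)**2) = m + (5 + 28 + 2*16) = m + (5 + 28 + 32) = m + 65 = 65 + m)
32611 + (353 + V(-5/(-8), -2))*(-90) = 32611 + (353 + (65 - 2))*(-90) = 32611 + (353 + 63)*(-90) = 32611 + 416*(-90) = 32611 - 37440 = -4829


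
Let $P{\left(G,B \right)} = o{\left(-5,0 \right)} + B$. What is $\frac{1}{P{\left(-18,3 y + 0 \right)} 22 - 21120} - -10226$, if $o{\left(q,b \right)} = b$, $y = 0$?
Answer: $\frac{215973119}{21120} \approx 10226.0$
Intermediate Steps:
$P{\left(G,B \right)} = B$ ($P{\left(G,B \right)} = 0 + B = B$)
$\frac{1}{P{\left(-18,3 y + 0 \right)} 22 - 21120} - -10226 = \frac{1}{\left(3 \cdot 0 + 0\right) 22 - 21120} - -10226 = \frac{1}{\left(0 + 0\right) 22 - 21120} + 10226 = \frac{1}{0 \cdot 22 - 21120} + 10226 = \frac{1}{0 - 21120} + 10226 = \frac{1}{-21120} + 10226 = - \frac{1}{21120} + 10226 = \frac{215973119}{21120}$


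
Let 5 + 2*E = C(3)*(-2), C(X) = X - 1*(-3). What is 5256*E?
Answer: -44676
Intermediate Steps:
C(X) = 3 + X (C(X) = X + 3 = 3 + X)
E = -17/2 (E = -5/2 + ((3 + 3)*(-2))/2 = -5/2 + (6*(-2))/2 = -5/2 + (½)*(-12) = -5/2 - 6 = -17/2 ≈ -8.5000)
5256*E = 5256*(-17/2) = -44676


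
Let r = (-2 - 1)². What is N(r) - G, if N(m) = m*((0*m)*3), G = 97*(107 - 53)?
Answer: -5238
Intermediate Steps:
G = 5238 (G = 97*54 = 5238)
r = 9 (r = (-3)² = 9)
N(m) = 0 (N(m) = m*(0*3) = m*0 = 0)
N(r) - G = 0 - 1*5238 = 0 - 5238 = -5238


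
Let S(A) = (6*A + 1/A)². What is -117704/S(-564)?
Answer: -37441171584/3642666164929 ≈ -0.010279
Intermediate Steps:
S(A) = (1/A + 6*A)²
-117704/S(-564) = -117704*318096/(1 + 6*(-564)²)² = -117704*318096/(1 + 6*318096)² = -117704*318096/(1 + 1908576)² = -117704/((1/318096)*1908577²) = -117704/((1/318096)*3642666164929) = -117704/3642666164929/318096 = -117704*318096/3642666164929 = -37441171584/3642666164929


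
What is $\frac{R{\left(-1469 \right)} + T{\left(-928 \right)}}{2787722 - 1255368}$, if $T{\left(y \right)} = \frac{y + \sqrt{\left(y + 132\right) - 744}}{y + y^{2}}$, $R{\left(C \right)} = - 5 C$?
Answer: $\frac{3404407}{710246079} + \frac{i \sqrt{385}}{659108361312} \approx 0.0047933 + 2.977 \cdot 10^{-11} i$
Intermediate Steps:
$T{\left(y \right)} = \frac{y + \sqrt{-612 + y}}{y + y^{2}}$ ($T{\left(y \right)} = \frac{y + \sqrt{\left(132 + y\right) - 744}}{y + y^{2}} = \frac{y + \sqrt{-612 + y}}{y + y^{2}}$)
$\frac{R{\left(-1469 \right)} + T{\left(-928 \right)}}{2787722 - 1255368} = \frac{\left(-5\right) \left(-1469\right) + \frac{-928 + \sqrt{-612 - 928}}{\left(-928\right) \left(1 - 928\right)}}{2787722 - 1255368} = \frac{7345 - \frac{-928 + \sqrt{-1540}}{928 \left(-927\right)}}{1532354} = \left(7345 - - \frac{-928 + 2 i \sqrt{385}}{860256}\right) \frac{1}{1532354} = \left(7345 - \left(\frac{1}{927} - \frac{i \sqrt{385}}{430128}\right)\right) \frac{1}{1532354} = \left(\frac{6808814}{927} + \frac{i \sqrt{385}}{430128}\right) \frac{1}{1532354} = \frac{3404407}{710246079} + \frac{i \sqrt{385}}{659108361312}$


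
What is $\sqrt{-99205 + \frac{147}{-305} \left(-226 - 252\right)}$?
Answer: $\frac{i \sqrt{9207113995}}{305} \approx 314.6 i$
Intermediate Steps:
$\sqrt{-99205 + \frac{147}{-305} \left(-226 - 252\right)} = \sqrt{-99205 + 147 \left(- \frac{1}{305}\right) \left(-478\right)} = \sqrt{-99205 - - \frac{70266}{305}} = \sqrt{-99205 + \frac{70266}{305}} = \sqrt{- \frac{30187259}{305}} = \frac{i \sqrt{9207113995}}{305}$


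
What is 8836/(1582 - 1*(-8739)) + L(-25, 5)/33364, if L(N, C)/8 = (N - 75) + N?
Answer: 71120826/86087461 ≈ 0.82615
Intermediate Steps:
L(N, C) = -600 + 16*N (L(N, C) = 8*((N - 75) + N) = 8*((-75 + N) + N) = 8*(-75 + 2*N) = -600 + 16*N)
8836/(1582 - 1*(-8739)) + L(-25, 5)/33364 = 8836/(1582 - 1*(-8739)) + (-600 + 16*(-25))/33364 = 8836/(1582 + 8739) + (-600 - 400)*(1/33364) = 8836/10321 - 1000*1/33364 = 8836*(1/10321) - 250/8341 = 8836/10321 - 250/8341 = 71120826/86087461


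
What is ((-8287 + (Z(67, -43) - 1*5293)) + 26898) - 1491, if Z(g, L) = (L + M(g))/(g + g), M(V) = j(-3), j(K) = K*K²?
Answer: 792374/67 ≈ 11826.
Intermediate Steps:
j(K) = K³
M(V) = -27 (M(V) = (-3)³ = -27)
Z(g, L) = (-27 + L)/(2*g) (Z(g, L) = (L - 27)/(g + g) = (-27 + L)/((2*g)) = (-27 + L)*(1/(2*g)) = (-27 + L)/(2*g))
((-8287 + (Z(67, -43) - 1*5293)) + 26898) - 1491 = ((-8287 + ((½)*(-27 - 43)/67 - 1*5293)) + 26898) - 1491 = ((-8287 + ((½)*(1/67)*(-70) - 5293)) + 26898) - 1491 = ((-8287 + (-35/67 - 5293)) + 26898) - 1491 = ((-8287 - 354666/67) + 26898) - 1491 = (-909895/67 + 26898) - 1491 = 892271/67 - 1491 = 792374/67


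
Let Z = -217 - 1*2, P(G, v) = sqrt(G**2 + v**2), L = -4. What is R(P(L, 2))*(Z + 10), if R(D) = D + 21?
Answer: -4389 - 418*sqrt(5) ≈ -5323.7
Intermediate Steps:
R(D) = 21 + D
Z = -219 (Z = -217 - 2 = -219)
R(P(L, 2))*(Z + 10) = (21 + sqrt((-4)**2 + 2**2))*(-219 + 10) = (21 + sqrt(16 + 4))*(-209) = (21 + sqrt(20))*(-209) = (21 + 2*sqrt(5))*(-209) = -4389 - 418*sqrt(5)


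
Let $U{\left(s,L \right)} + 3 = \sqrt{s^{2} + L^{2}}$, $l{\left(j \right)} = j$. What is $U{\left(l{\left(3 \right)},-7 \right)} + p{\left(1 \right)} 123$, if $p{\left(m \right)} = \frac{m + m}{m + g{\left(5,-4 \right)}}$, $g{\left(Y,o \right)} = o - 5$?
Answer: $- \frac{135}{4} + \sqrt{58} \approx -26.134$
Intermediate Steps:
$g{\left(Y,o \right)} = -5 + o$
$U{\left(s,L \right)} = -3 + \sqrt{L^{2} + s^{2}}$ ($U{\left(s,L \right)} = -3 + \sqrt{s^{2} + L^{2}} = -3 + \sqrt{L^{2} + s^{2}}$)
$p{\left(m \right)} = \frac{2 m}{-9 + m}$ ($p{\left(m \right)} = \frac{m + m}{m - 9} = \frac{2 m}{m - 9} = \frac{2 m}{-9 + m}$)
$U{\left(l{\left(3 \right)},-7 \right)} + p{\left(1 \right)} 123 = \left(-3 + \sqrt{\left(-7\right)^{2} + 3^{2}}\right) + 2 \cdot 1 \frac{1}{-9 + 1} \cdot 123 = \left(-3 + \sqrt{49 + 9}\right) + 2 \cdot 1 \frac{1}{-8} \cdot 123 = \left(-3 + \sqrt{58}\right) + 2 \cdot 1 \left(- \frac{1}{8}\right) 123 = \left(-3 + \sqrt{58}\right) - \frac{123}{4} = - \frac{135}{4} + \sqrt{58}$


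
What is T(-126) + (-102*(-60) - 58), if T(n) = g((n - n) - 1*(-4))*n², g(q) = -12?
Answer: -184450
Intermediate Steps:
T(n) = -12*n²
T(-126) + (-102*(-60) - 58) = -12*(-126)² + (-102*(-60) - 58) = -12*15876 + (6120 - 58) = -190512 + 6062 = -184450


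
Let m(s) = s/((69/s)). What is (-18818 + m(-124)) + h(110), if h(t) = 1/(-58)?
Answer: -74417897/4002 ≈ -18595.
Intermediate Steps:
m(s) = s²/69 (m(s) = s*(s/69) = s²/69)
h(t) = -1/58
(-18818 + m(-124)) + h(110) = (-18818 + (1/69)*(-124)²) - 1/58 = (-18818 + (1/69)*15376) - 1/58 = (-18818 + 15376/69) - 1/58 = -1283066/69 - 1/58 = -74417897/4002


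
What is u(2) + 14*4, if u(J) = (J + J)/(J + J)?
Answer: 57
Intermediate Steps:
u(J) = 1 (u(J) = (2*J)/((2*J)) = (2*J)*(1/(2*J)) = 1)
u(2) + 14*4 = 1 + 14*4 = 1 + 56 = 57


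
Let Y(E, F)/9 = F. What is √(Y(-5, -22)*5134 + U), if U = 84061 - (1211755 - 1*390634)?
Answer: 2*I*√438398 ≈ 1324.2*I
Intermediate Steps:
U = -737060 (U = 84061 - (1211755 - 390634) = 84061 - 1*821121 = 84061 - 821121 = -737060)
Y(E, F) = 9*F
√(Y(-5, -22)*5134 + U) = √((9*(-22))*5134 - 737060) = √(-198*5134 - 737060) = √(-1016532 - 737060) = √(-1753592) = 2*I*√438398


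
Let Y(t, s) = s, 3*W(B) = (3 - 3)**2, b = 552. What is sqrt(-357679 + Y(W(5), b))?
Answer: I*sqrt(357127) ≈ 597.6*I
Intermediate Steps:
W(B) = 0 (W(B) = (3 - 3)**2/3 = (1/3)*0**2 = (1/3)*0 = 0)
sqrt(-357679 + Y(W(5), b)) = sqrt(-357679 + 552) = sqrt(-357127) = I*sqrt(357127)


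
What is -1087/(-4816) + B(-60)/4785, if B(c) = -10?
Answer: 1030627/4608912 ≈ 0.22362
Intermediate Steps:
-1087/(-4816) + B(-60)/4785 = -1087/(-4816) - 10/4785 = -1087*(-1/4816) - 10*1/4785 = 1087/4816 - 2/957 = 1030627/4608912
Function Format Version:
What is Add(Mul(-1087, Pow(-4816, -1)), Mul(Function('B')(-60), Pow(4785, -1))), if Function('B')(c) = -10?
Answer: Rational(1030627, 4608912) ≈ 0.22362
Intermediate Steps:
Add(Mul(-1087, Pow(-4816, -1)), Mul(Function('B')(-60), Pow(4785, -1))) = Add(Mul(-1087, Pow(-4816, -1)), Mul(-10, Pow(4785, -1))) = Add(Mul(-1087, Rational(-1, 4816)), Mul(-10, Rational(1, 4785))) = Add(Rational(1087, 4816), Rational(-2, 957)) = Rational(1030627, 4608912)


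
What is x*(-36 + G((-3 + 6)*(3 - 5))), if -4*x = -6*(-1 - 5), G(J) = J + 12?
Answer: 270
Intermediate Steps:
G(J) = 12 + J
x = -9 (x = -(-3)*(-1 - 5)/2 = -(-3)*(-6)/2 = -¼*36 = -9)
x*(-36 + G((-3 + 6)*(3 - 5))) = -9*(-36 + (12 + (-3 + 6)*(3 - 5))) = -9*(-36 + (12 + 3*(-2))) = -9*(-36 + (12 - 6)) = -9*(-36 + 6) = -9*(-30) = 270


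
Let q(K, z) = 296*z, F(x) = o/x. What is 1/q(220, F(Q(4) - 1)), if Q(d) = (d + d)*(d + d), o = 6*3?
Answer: 7/592 ≈ 0.011824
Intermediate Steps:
o = 18
Q(d) = 4*d**2 (Q(d) = (2*d)*(2*d) = 4*d**2)
F(x) = 18/x
1/q(220, F(Q(4) - 1)) = 1/(296*(18/(4*4**2 - 1))) = 1/(296*(18/(4*16 - 1))) = 1/(296*(18/(64 - 1))) = 1/(296*(18/63)) = 1/(296*(18*(1/63))) = 1/(296*(2/7)) = 1/(592/7) = 7/592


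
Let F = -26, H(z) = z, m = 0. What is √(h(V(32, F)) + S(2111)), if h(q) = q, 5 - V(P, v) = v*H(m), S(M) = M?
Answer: 46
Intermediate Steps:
V(P, v) = 5 (V(P, v) = 5 - v*0 = 5 - 1*0 = 5 + 0 = 5)
√(h(V(32, F)) + S(2111)) = √(5 + 2111) = √2116 = 46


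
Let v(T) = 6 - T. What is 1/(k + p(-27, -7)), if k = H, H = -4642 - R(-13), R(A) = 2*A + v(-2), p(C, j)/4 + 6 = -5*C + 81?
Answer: -1/3784 ≈ -0.00026427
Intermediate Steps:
p(C, j) = 300 - 20*C (p(C, j) = -24 + 4*(-5*C + 81) = -24 + 4*(81 - 5*C) = -24 + (324 - 20*C) = 300 - 20*C)
R(A) = 8 + 2*A (R(A) = 2*A + (6 - 1*(-2)) = 2*A + (6 + 2) = 2*A + 8 = 8 + 2*A)
H = -4624 (H = -4642 - (8 + 2*(-13)) = -4642 - (8 - 26) = -4642 - 1*(-18) = -4642 + 18 = -4624)
k = -4624
1/(k + p(-27, -7)) = 1/(-4624 + (300 - 20*(-27))) = 1/(-4624 + (300 + 540)) = 1/(-4624 + 840) = 1/(-3784) = -1/3784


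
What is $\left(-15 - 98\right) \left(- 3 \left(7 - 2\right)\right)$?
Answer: $1695$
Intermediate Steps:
$\left(-15 - 98\right) \left(- 3 \left(7 - 2\right)\right) = - 113 \left(\left(-3\right) 5\right) = \left(-113\right) \left(-15\right) = 1695$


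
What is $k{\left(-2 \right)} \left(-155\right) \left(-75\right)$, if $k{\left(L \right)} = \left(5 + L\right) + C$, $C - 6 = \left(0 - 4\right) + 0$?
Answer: $58125$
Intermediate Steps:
$C = 2$ ($C = 6 + \left(\left(0 - 4\right) + 0\right) = 6 + \left(-4 + 0\right) = 6 - 4 = 2$)
$k{\left(L \right)} = 7 + L$ ($k{\left(L \right)} = \left(5 + L\right) + 2 = 7 + L$)
$k{\left(-2 \right)} \left(-155\right) \left(-75\right) = \left(7 - 2\right) \left(-155\right) \left(-75\right) = 5 \left(-155\right) \left(-75\right) = \left(-775\right) \left(-75\right) = 58125$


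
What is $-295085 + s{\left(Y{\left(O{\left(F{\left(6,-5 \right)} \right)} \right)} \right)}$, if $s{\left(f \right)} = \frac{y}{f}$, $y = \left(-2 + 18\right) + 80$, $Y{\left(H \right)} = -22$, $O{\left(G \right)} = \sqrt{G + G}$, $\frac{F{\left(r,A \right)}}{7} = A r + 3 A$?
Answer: $- \frac{3245983}{11} \approx -2.9509 \cdot 10^{5}$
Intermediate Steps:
$F{\left(r,A \right)} = 21 A + 7 A r$ ($F{\left(r,A \right)} = 7 \left(A r + 3 A\right) = 7 \left(3 A + A r\right) = 21 A + 7 A r$)
$O{\left(G \right)} = \sqrt{2} \sqrt{G}$ ($O{\left(G \right)} = \sqrt{2 G} = \sqrt{2} \sqrt{G}$)
$y = 96$ ($y = 16 + 80 = 96$)
$s{\left(f \right)} = \frac{96}{f}$
$-295085 + s{\left(Y{\left(O{\left(F{\left(6,-5 \right)} \right)} \right)} \right)} = -295085 + \frac{96}{-22} = -295085 + 96 \left(- \frac{1}{22}\right) = -295085 - \frac{48}{11} = - \frac{3245983}{11}$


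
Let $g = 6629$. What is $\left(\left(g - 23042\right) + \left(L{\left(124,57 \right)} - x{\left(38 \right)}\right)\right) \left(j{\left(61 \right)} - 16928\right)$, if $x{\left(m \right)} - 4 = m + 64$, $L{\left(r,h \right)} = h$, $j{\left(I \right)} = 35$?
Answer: $278092566$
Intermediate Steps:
$x{\left(m \right)} = 68 + m$ ($x{\left(m \right)} = 4 + \left(m + 64\right) = 4 + \left(64 + m\right) = 68 + m$)
$\left(\left(g - 23042\right) + \left(L{\left(124,57 \right)} - x{\left(38 \right)}\right)\right) \left(j{\left(61 \right)} - 16928\right) = \left(\left(6629 - 23042\right) + \left(57 - \left(68 + 38\right)\right)\right) \left(35 - 16928\right) = \left(-16413 + \left(57 - 106\right)\right) \left(-16893\right) = \left(-16413 - 49\right) \left(-16893\right) = \left(-16462\right) \left(-16893\right) = 278092566$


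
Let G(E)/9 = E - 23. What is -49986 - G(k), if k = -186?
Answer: -48105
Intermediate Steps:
G(E) = -207 + 9*E (G(E) = 9*(E - 23) = 9*(-23 + E) = -207 + 9*E)
-49986 - G(k) = -49986 - (-207 + 9*(-186)) = -49986 - (-207 - 1674) = -49986 - 1*(-1881) = -49986 + 1881 = -48105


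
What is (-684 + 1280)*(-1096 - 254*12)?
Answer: -2469824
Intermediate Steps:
(-684 + 1280)*(-1096 - 254*12) = 596*(-1096 - 3048) = 596*(-4144) = -2469824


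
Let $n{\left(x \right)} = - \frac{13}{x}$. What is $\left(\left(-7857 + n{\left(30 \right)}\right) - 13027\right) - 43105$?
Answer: $- \frac{1919683}{30} \approx -63989.0$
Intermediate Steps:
$\left(\left(-7857 + n{\left(30 \right)}\right) - 13027\right) - 43105 = \left(\left(-7857 - \frac{13}{30}\right) - 13027\right) - 43105 = \left(- \frac{235723}{30} - 13027\right) - 43105 = - \frac{626533}{30} - 43105 = - \frac{1919683}{30}$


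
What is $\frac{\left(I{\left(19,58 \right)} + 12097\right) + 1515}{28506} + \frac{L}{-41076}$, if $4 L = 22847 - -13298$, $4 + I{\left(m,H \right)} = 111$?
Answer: $\frac{203956201}{780608304} \approx 0.26128$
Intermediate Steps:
$I{\left(m,H \right)} = 107$ ($I{\left(m,H \right)} = -4 + 111 = 107$)
$L = \frac{36145}{4}$ ($L = \frac{22847 - -13298}{4} = \frac{22847 + 13298}{4} = \frac{1}{4} \cdot 36145 = \frac{36145}{4} \approx 9036.3$)
$\frac{\left(I{\left(19,58 \right)} + 12097\right) + 1515}{28506} + \frac{L}{-41076} = \frac{\left(107 + 12097\right) + 1515}{28506} + \frac{36145}{4 \left(-41076\right)} = \left(12204 + 1515\right) \frac{1}{28506} + \frac{36145}{4} \left(- \frac{1}{41076}\right) = 13719 \cdot \frac{1}{28506} - \frac{36145}{164304} = \frac{4573}{9502} - \frac{36145}{164304} = \frac{203956201}{780608304}$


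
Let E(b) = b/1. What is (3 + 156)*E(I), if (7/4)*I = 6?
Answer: 3816/7 ≈ 545.14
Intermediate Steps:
I = 24/7 (I = (4/7)*6 = 24/7 ≈ 3.4286)
E(b) = b (E(b) = b*1 = b)
(3 + 156)*E(I) = (3 + 156)*(24/7) = 159*(24/7) = 3816/7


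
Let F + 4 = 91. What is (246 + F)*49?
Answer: 16317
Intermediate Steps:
F = 87 (F = -4 + 91 = 87)
(246 + F)*49 = (246 + 87)*49 = 333*49 = 16317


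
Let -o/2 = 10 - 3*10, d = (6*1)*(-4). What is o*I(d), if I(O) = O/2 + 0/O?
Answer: -480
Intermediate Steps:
d = -24 (d = 6*(-4) = -24)
I(O) = O/2 (I(O) = O*(½) + 0 = O/2 + 0 = O/2)
o = 40 (o = -2*(10 - 3*10) = -2*(10 - 30) = -2*(-20) = 40)
o*I(d) = 40*((½)*(-24)) = 40*(-12) = -480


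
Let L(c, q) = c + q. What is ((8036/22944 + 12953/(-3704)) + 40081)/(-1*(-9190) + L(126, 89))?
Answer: 53218740037/12488749020 ≈ 4.2613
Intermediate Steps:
((8036/22944 + 12953/(-3704)) + 40081)/(-1*(-9190) + L(126, 89)) = ((8036/22944 + 12953/(-3704)) + 40081)/(-1*(-9190) + (126 + 89)) = ((8036*(1/22944) + 12953*(-1/3704)) + 40081)/(9190 + 215) = ((2009/5736 - 12953/3704) + 40081)/9405 = (-4178567/1327884 + 40081)*(1/9405) = (53218740037/1327884)*(1/9405) = 53218740037/12488749020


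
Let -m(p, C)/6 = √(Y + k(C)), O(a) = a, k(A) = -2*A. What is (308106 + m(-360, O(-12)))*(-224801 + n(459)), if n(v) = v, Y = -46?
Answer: -69121116252 + 1346052*I*√22 ≈ -6.9121e+10 + 6.3135e+6*I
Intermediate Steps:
m(p, C) = -6*√(-46 - 2*C)
(308106 + m(-360, O(-12)))*(-224801 + n(459)) = (308106 - 6*√(-46 - 2*(-12)))*(-224801 + 459) = (308106 - 6*√(-46 + 24))*(-224342) = (308106 - 6*I*√22)*(-224342) = -69121116252 + 1346052*I*√22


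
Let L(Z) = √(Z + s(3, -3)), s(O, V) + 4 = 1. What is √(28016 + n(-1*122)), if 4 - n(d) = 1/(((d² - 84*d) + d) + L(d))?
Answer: √5*√((700780199 + 140100*I*√5)/(5002 + I*√5))/5 ≈ 167.39 + 5.3392e-11*I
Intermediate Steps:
s(O, V) = -3 (s(O, V) = -4 + 1 = -3)
L(Z) = √(-3 + Z) (L(Z) = √(Z - 3) = √(-3 + Z))
n(d) = 4 - 1/(d² + √(-3 + d) - 83*d) (n(d) = 4 - 1/(((d² - 84*d) + d) + √(-3 + d)) = 4 - 1/((d² - 83*d) + √(-3 + d)) = 4 - 1/(d² + √(-3 + d) - 83*d))
√(28016 + n(-1*122)) = √(28016 + (-1 - (-332)*122 + 4*(-1*122)² + 4*√(-3 - 1*122))/((-1*122)² + √(-3 - 1*122) - (-83)*122)) = √(28016 + (-1 - 332*(-122) + 4*(-122)² + 4*√(-3 - 122))/((-122)² + √(-3 - 122) - 83*(-122))) = √(28016 + (-1 + 40504 + 4*14884 + 4*√(-125))/(14884 + √(-125) + 10126)) = √(28016 + (-1 + 40504 + 59536 + 4*(5*I*√5))/(14884 + 5*I*√5 + 10126)) = √(28016 + (-1 + 40504 + 59536 + 20*I*√5)/(25010 + 5*I*√5)) = √(28016 + (100039 + 20*I*√5)/(25010 + 5*I*√5))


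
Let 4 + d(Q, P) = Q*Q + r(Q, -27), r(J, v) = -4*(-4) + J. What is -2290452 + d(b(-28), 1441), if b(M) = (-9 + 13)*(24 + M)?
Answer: -2290200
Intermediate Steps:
r(J, v) = 16 + J
b(M) = 96 + 4*M (b(M) = 4*(24 + M) = 96 + 4*M)
d(Q, P) = 12 + Q + Q² (d(Q, P) = -4 + (Q*Q + (16 + Q)) = -4 + (Q² + (16 + Q)) = -4 + (16 + Q + Q²) = 12 + Q + Q²)
-2290452 + d(b(-28), 1441) = -2290452 + (12 + (96 + 4*(-28)) + (96 + 4*(-28))²) = -2290452 + (12 + (96 - 112) + (96 - 112)²) = -2290452 + (12 - 16 + (-16)²) = -2290452 + (12 - 16 + 256) = -2290452 + 252 = -2290200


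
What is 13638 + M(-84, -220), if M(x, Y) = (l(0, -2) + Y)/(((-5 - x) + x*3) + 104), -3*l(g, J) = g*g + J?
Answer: 2823724/207 ≈ 13641.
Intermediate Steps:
l(g, J) = -J/3 - g**2/3 (l(g, J) = -(g*g + J)/3 = -(g**2 + J)/3 = -(J + g**2)/3 = -J/3 - g**2/3)
M(x, Y) = (2/3 + Y)/(99 + 2*x) (M(x, Y) = ((-1/3*(-2) - 1/3*0**2) + Y)/(((-5 - x) + x*3) + 104) = ((2/3 - 1/3*0) + Y)/(((-5 - x) + 3*x) + 104) = ((2/3 + 0) + Y)/((-5 + 2*x) + 104) = (2/3 + Y)/(99 + 2*x))
13638 + M(-84, -220) = 13638 + (2 + 3*(-220))/(3*(99 + 2*(-84))) = 13638 + (2 - 660)/(3*(99 - 168)) = 13638 + (1/3)*(-658)/(-69) = 13638 + (1/3)*(-1/69)*(-658) = 13638 + 658/207 = 2823724/207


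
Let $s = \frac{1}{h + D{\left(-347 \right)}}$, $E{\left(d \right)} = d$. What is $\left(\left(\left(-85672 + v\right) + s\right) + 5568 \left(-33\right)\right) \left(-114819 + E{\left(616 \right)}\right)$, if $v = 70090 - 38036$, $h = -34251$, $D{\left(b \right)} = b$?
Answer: $\frac{937863641224831}{34598} \approx 2.7107 \cdot 10^{10}$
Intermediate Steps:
$v = 32054$
$s = - \frac{1}{34598}$ ($s = \frac{1}{-34251 - 347} = \frac{1}{-34598} = - \frac{1}{34598} \approx -2.8903 \cdot 10^{-5}$)
$\left(\left(\left(-85672 + v\right) + s\right) + 5568 \left(-33\right)\right) \left(-114819 + E{\left(616 \right)}\right) = \left(\left(\left(-85672 + 32054\right) - \frac{1}{34598}\right) + 5568 \left(-33\right)\right) \left(-114819 + 616\right) = \left(\left(-53618 - \frac{1}{34598}\right) - 183744\right) \left(-114203\right) = \left(- \frac{1855075565}{34598} - 183744\right) \left(-114203\right) = \left(- \frac{8212250477}{34598}\right) \left(-114203\right) = \frac{937863641224831}{34598}$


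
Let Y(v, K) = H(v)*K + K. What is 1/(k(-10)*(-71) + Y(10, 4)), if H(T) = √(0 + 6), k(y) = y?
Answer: 119/84950 - √6/127425 ≈ 0.0013816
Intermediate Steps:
H(T) = √6
Y(v, K) = K + K*√6 (Y(v, K) = √6*K + K = K*√6 + K = K + K*√6)
1/(k(-10)*(-71) + Y(10, 4)) = 1/(-10*(-71) + 4*(1 + √6)) = 1/(710 + (4 + 4*√6)) = 1/(714 + 4*√6)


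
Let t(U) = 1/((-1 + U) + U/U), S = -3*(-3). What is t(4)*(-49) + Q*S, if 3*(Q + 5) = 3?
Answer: -193/4 ≈ -48.250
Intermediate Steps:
S = 9
Q = -4 (Q = -5 + (1/3)*3 = -5 + 1 = -4)
t(U) = 1/U (t(U) = 1/((-1 + U) + 1) = 1/U)
t(4)*(-49) + Q*S = -49/4 - 4*9 = (1/4)*(-49) - 36 = -49/4 - 36 = -193/4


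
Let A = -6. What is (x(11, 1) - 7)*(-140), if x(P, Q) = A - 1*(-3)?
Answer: 1400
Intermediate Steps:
x(P, Q) = -3 (x(P, Q) = -6 - 1*(-3) = -6 + 3 = -3)
(x(11, 1) - 7)*(-140) = (-3 - 7)*(-140) = -10*(-140) = 1400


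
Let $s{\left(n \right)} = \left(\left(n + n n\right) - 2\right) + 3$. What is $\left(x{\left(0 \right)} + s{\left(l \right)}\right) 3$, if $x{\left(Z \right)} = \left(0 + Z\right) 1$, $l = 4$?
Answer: $63$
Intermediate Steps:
$s{\left(n \right)} = 1 + n + n^{2}$ ($s{\left(n \right)} = \left(\left(n + n^{2}\right) - 2\right) + 3 = \left(-2 + n + n^{2}\right) + 3 = 1 + n + n^{2}$)
$x{\left(Z \right)} = Z$ ($x{\left(Z \right)} = Z 1 = Z$)
$\left(x{\left(0 \right)} + s{\left(l \right)}\right) 3 = \left(0 + \left(1 + 4 + 4^{2}\right)\right) 3 = \left(0 + \left(1 + 4 + 16\right)\right) 3 = \left(0 + 21\right) 3 = 21 \cdot 3 = 63$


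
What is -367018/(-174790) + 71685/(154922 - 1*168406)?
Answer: -3790475219/1178434180 ≈ -3.2165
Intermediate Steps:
-367018/(-174790) + 71685/(154922 - 1*168406) = -367018*(-1/174790) + 71685/(154922 - 168406) = 183509/87395 + 71685/(-13484) = 183509/87395 + 71685*(-1/13484) = 183509/87395 - 71685/13484 = -3790475219/1178434180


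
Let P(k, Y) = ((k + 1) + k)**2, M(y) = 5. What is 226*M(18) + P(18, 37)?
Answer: 2499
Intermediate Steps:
P(k, Y) = (1 + 2*k)**2 (P(k, Y) = ((1 + k) + k)**2 = (1 + 2*k)**2)
226*M(18) + P(18, 37) = 226*5 + (1 + 2*18)**2 = 1130 + (1 + 36)**2 = 1130 + 37**2 = 1130 + 1369 = 2499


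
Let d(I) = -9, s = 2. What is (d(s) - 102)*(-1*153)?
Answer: 16983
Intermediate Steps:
(d(s) - 102)*(-1*153) = (-9 - 102)*(-1*153) = -111*(-153) = 16983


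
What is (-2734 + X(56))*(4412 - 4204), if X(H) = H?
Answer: -557024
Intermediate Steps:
(-2734 + X(56))*(4412 - 4204) = (-2734 + 56)*(4412 - 4204) = -2678*208 = -557024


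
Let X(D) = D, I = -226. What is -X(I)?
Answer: 226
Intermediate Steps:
-X(I) = -1*(-226) = 226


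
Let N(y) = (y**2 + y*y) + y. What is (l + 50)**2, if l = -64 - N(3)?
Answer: 1225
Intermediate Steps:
N(y) = y + 2*y**2 (N(y) = (y**2 + y**2) + y = 2*y**2 + y = y + 2*y**2)
l = -85 (l = -64 - 3*(1 + 2*3) = -64 - 3*(1 + 6) = -64 - 3*7 = -64 - 1*21 = -64 - 21 = -85)
(l + 50)**2 = (-85 + 50)**2 = (-35)**2 = 1225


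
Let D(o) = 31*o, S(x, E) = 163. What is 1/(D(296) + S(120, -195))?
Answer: 1/9339 ≈ 0.00010708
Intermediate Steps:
1/(D(296) + S(120, -195)) = 1/(31*296 + 163) = 1/(9176 + 163) = 1/9339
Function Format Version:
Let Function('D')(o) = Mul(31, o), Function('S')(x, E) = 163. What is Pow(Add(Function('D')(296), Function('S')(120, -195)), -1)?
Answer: Rational(1, 9339) ≈ 0.00010708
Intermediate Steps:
Pow(Add(Function('D')(296), Function('S')(120, -195)), -1) = Pow(Add(Mul(31, 296), 163), -1) = Pow(Add(9176, 163), -1) = Pow(9339, -1) = Rational(1, 9339)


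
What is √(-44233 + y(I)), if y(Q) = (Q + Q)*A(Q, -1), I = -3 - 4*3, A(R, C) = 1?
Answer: I*√44263 ≈ 210.39*I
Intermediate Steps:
I = -15 (I = -3 - 12 = -15)
y(Q) = 2*Q (y(Q) = (Q + Q)*1 = (2*Q)*1 = 2*Q)
√(-44233 + y(I)) = √(-44233 + 2*(-15)) = √(-44233 - 30) = √(-44263) = I*√44263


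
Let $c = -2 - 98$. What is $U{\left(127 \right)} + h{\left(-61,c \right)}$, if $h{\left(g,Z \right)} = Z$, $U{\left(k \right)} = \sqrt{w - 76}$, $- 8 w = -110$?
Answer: $-100 + \frac{i \sqrt{249}}{2} \approx -100.0 + 7.8899 i$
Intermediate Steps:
$w = \frac{55}{4}$ ($w = \left(- \frac{1}{8}\right) \left(-110\right) = \frac{55}{4} \approx 13.75$)
$U{\left(k \right)} = \frac{i \sqrt{249}}{2}$ ($U{\left(k \right)} = \sqrt{\frac{55}{4} - 76} = \sqrt{- \frac{249}{4}} = \frac{i \sqrt{249}}{2}$)
$c = -100$
$U{\left(127 \right)} + h{\left(-61,c \right)} = \frac{i \sqrt{249}}{2} - 100 = -100 + \frac{i \sqrt{249}}{2}$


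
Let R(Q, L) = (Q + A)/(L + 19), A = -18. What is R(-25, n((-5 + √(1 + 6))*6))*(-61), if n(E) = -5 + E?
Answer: -10492 - 7869*√7/2 ≈ -20902.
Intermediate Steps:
R(Q, L) = (-18 + Q)/(19 + L) (R(Q, L) = (Q - 18)/(L + 19) = (-18 + Q)/(19 + L))
R(-25, n((-5 + √(1 + 6))*6))*(-61) = ((-18 - 25)/(19 + (-5 + (-5 + √(1 + 6))*6)))*(-61) = (-43/(19 + (-5 + (-5 + √7)*6)))*(-61) = (-43/(19 + (-5 + (-30 + 6*√7))))*(-61) = (-43/(19 + (-35 + 6*√7)))*(-61) = (-43/(-16 + 6*√7))*(-61) = -43/(-16 + 6*√7)*(-61) = 2623/(-16 + 6*√7)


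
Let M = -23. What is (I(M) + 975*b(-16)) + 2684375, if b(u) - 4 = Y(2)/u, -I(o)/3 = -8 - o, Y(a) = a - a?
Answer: 2688230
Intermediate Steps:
Y(a) = 0
I(o) = 24 + 3*o (I(o) = -3*(-8 - o) = 24 + 3*o)
b(u) = 4 (b(u) = 4 + 0/u = 4 + 0 = 4)
(I(M) + 975*b(-16)) + 2684375 = ((24 + 3*(-23)) + 975*4) + 2684375 = ((24 - 69) + 3900) + 2684375 = (-45 + 3900) + 2684375 = 3855 + 2684375 = 2688230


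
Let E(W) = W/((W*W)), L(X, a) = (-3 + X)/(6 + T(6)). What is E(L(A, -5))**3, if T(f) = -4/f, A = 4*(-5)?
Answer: -4096/328509 ≈ -0.012468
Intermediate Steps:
A = -20
L(X, a) = -9/16 + 3*X/16 (L(X, a) = (-3 + X)/(6 - 4/6) = (-3 + X)/(6 - 4*1/6) = (-3 + X)/(6 - 2/3) = (-3 + X)/(16/3) = (-3 + X)*(3/16) = -9/16 + 3*X/16)
E(W) = 1/W (E(W) = W/(W**2) = W/W**2 = 1/W)
E(L(A, -5))**3 = (1/(-9/16 + (3/16)*(-20)))**3 = (1/(-9/16 - 15/4))**3 = (1/(-69/16))**3 = (-16/69)**3 = -4096/328509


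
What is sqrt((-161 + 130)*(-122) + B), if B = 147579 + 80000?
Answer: 481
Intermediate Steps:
B = 227579
sqrt((-161 + 130)*(-122) + B) = sqrt((-161 + 130)*(-122) + 227579) = sqrt(-31*(-122) + 227579) = sqrt(3782 + 227579) = sqrt(231361) = 481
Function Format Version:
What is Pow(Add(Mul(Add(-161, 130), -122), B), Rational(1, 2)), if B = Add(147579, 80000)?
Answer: 481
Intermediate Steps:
B = 227579
Pow(Add(Mul(Add(-161, 130), -122), B), Rational(1, 2)) = Pow(Add(Mul(Add(-161, 130), -122), 227579), Rational(1, 2)) = Pow(Add(Mul(-31, -122), 227579), Rational(1, 2)) = Pow(Add(3782, 227579), Rational(1, 2)) = Pow(231361, Rational(1, 2)) = 481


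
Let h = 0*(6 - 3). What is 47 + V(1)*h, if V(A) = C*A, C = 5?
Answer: 47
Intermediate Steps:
V(A) = 5*A
h = 0 (h = 0*3 = 0)
47 + V(1)*h = 47 + (5*1)*0 = 47 + 5*0 = 47 + 0 = 47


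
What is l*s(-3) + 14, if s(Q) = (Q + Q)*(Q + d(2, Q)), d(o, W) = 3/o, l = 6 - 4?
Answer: 32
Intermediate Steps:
l = 2
s(Q) = 2*Q*(3/2 + Q) (s(Q) = (Q + Q)*(Q + 3/2) = (2*Q)*(Q + 3*(1/2)) = (2*Q)*(Q + 3/2) = (2*Q)*(3/2 + Q) = 2*Q*(3/2 + Q))
l*s(-3) + 14 = 2*(-3*(3 + 2*(-3))) + 14 = 2*(-3*(3 - 6)) + 14 = 2*(-3*(-3)) + 14 = 2*9 + 14 = 18 + 14 = 32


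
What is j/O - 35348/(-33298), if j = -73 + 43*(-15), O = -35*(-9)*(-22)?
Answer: 67217401/57688785 ≈ 1.1652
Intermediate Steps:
O = -6930 (O = 315*(-22) = -6930)
j = -718 (j = -73 - 645 = -718)
j/O - 35348/(-33298) = -718/(-6930) - 35348/(-33298) = -718*(-1/6930) - 35348*(-1/33298) = 359/3465 + 17674/16649 = 67217401/57688785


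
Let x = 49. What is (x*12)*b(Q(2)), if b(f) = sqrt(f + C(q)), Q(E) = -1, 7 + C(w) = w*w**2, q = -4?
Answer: 3528*I*sqrt(2) ≈ 4989.3*I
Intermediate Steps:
C(w) = -7 + w**3 (C(w) = -7 + w*w**2 = -7 + w**3)
b(f) = sqrt(-71 + f) (b(f) = sqrt(f + (-7 + (-4)**3)) = sqrt(f + (-7 - 64)) = sqrt(f - 71) = sqrt(-71 + f))
(x*12)*b(Q(2)) = (49*12)*sqrt(-71 - 1) = 588*sqrt(-72) = 588*(6*I*sqrt(2)) = 3528*I*sqrt(2)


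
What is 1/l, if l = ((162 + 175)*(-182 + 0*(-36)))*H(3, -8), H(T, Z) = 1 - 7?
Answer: 1/368004 ≈ 2.7174e-6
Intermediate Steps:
H(T, Z) = -6
l = 368004 (l = ((162 + 175)*(-182 + 0*(-36)))*(-6) = (337*(-182 + 0))*(-6) = (337*(-182))*(-6) = -61334*(-6) = 368004)
1/l = 1/368004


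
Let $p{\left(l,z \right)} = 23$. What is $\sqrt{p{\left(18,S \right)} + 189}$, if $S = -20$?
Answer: $2 \sqrt{53} \approx 14.56$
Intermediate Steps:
$\sqrt{p{\left(18,S \right)} + 189} = \sqrt{23 + 189} = \sqrt{212} = 2 \sqrt{53}$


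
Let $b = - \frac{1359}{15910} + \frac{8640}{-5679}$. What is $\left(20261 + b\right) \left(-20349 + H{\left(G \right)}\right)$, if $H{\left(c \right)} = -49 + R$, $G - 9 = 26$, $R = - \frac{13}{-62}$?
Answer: $- \frac{257217661033461503}{622431020} \approx -4.1325 \cdot 10^{8}$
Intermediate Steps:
$R = \frac{13}{62}$ ($R = \left(-13\right) \left(- \frac{1}{62}\right) = \frac{13}{62} \approx 0.20968$)
$G = 35$ ($G = 9 + 26 = 35$)
$H{\left(c \right)} = - \frac{3025}{62}$ ($H{\left(c \right)} = -49 + \frac{13}{62} = - \frac{3025}{62}$)
$b = - \frac{16131129}{10039210}$ ($b = \left(-1359\right) \frac{1}{15910} + 8640 \left(- \frac{1}{5679}\right) = - \frac{1359}{15910} - \frac{960}{631} = - \frac{16131129}{10039210} \approx -1.6068$)
$\left(20261 + b\right) \left(-20349 + H{\left(G \right)}\right) = \left(20261 - \frac{16131129}{10039210}\right) \left(-20349 - \frac{3025}{62}\right) = \frac{203388302681}{10039210} \left(- \frac{1264663}{62}\right) = - \frac{257217661033461503}{622431020}$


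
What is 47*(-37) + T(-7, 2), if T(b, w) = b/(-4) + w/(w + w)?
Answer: -6947/4 ≈ -1736.8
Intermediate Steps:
T(b, w) = ½ - b/4 (T(b, w) = b*(-¼) + w/((2*w)) = -b/4 + w*(1/(2*w)) = -b/4 + ½ = ½ - b/4)
47*(-37) + T(-7, 2) = 47*(-37) + (½ - ¼*(-7)) = -1739 + (½ + 7/4) = -1739 + 9/4 = -6947/4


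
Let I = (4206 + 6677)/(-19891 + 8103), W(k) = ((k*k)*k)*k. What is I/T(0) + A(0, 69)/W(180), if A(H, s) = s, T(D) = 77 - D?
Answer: -952039620863/79403496480000 ≈ -0.011990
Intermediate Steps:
W(k) = k⁴ (W(k) = (k²*k)*k = k³*k = k⁴)
I = -10883/11788 (I = 10883/(-11788) = 10883*(-1/11788) = -10883/11788 ≈ -0.92323)
I/T(0) + A(0, 69)/W(180) = -10883/(11788*(77 - 1*0)) + 69/(180⁴) = -10883/(11788*(77 + 0)) + 69/1049760000 = -10883/11788/77 + 69*(1/1049760000) = -10883/11788*1/77 + 23/349920000 = -10883/907676 + 23/349920000 = -952039620863/79403496480000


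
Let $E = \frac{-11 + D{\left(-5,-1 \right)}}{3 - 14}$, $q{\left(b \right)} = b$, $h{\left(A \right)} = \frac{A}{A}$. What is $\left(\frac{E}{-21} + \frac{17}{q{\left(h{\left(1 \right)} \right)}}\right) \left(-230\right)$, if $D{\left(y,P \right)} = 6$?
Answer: $- \frac{902060}{231} \approx -3905.0$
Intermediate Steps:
$h{\left(A \right)} = 1$
$E = \frac{5}{11}$ ($E = \frac{-11 + 6}{3 - 14} = - \frac{5}{-11} = \left(-5\right) \left(- \frac{1}{11}\right) = \frac{5}{11} \approx 0.45455$)
$\left(\frac{E}{-21} + \frac{17}{q{\left(h{\left(1 \right)} \right)}}\right) \left(-230\right) = \left(\frac{5}{11 \left(-21\right)} + \frac{17}{1}\right) \left(-230\right) = \left(\frac{5}{11} \left(- \frac{1}{21}\right) + 17 \cdot 1\right) \left(-230\right) = \left(- \frac{5}{231} + 17\right) \left(-230\right) = \frac{3922}{231} \left(-230\right) = - \frac{902060}{231}$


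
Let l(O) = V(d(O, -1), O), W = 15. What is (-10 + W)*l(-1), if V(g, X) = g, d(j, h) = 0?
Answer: 0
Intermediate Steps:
l(O) = 0
(-10 + W)*l(-1) = (-10 + 15)*0 = 5*0 = 0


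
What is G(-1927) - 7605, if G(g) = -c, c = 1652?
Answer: -9257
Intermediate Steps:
G(g) = -1652 (G(g) = -1*1652 = -1652)
G(-1927) - 7605 = -1652 - 7605 = -9257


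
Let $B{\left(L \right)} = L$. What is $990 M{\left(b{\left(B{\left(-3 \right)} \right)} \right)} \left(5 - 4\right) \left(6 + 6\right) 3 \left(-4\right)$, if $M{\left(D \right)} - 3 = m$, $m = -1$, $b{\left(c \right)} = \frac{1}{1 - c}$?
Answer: $-285120$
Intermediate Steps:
$M{\left(D \right)} = 2$ ($M{\left(D \right)} = 3 - 1 = 2$)
$990 M{\left(b{\left(B{\left(-3 \right)} \right)} \right)} \left(5 - 4\right) \left(6 + 6\right) 3 \left(-4\right) = 990 \cdot 2 \left(5 - 4\right) \left(6 + 6\right) 3 \left(-4\right) = 990 \cdot 2 \cdot 1 \cdot 12 \cdot 3 \left(-4\right) = 990 \cdot 2 \cdot 12 \cdot 3 \left(-4\right) = 990 \cdot 2 \cdot 36 \left(-4\right) = 990 \cdot 72 \left(-4\right) = 990 \left(-288\right) = -285120$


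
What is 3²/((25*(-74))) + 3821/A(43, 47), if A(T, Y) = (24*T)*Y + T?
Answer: 6631927/89811950 ≈ 0.073842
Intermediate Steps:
A(T, Y) = T + 24*T*Y (A(T, Y) = 24*T*Y + T = T + 24*T*Y)
3²/((25*(-74))) + 3821/A(43, 47) = 3²/((25*(-74))) + 3821/((43*(1 + 24*47))) = 9/(-1850) + 3821/((43*(1 + 1128))) = 9*(-1/1850) + 3821/((43*1129)) = -9/1850 + 3821/48547 = 6631927/89811950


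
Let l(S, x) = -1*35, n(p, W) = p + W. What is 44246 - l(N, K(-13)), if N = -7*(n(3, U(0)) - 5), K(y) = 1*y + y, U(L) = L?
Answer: 44281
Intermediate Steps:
n(p, W) = W + p
K(y) = 2*y (K(y) = y + y = 2*y)
N = 14 (N = -7*((0 + 3) - 5) = -7*(3 - 5) = -7*(-2) = 14)
l(S, x) = -35
44246 - l(N, K(-13)) = 44246 - 1*(-35) = 44246 + 35 = 44281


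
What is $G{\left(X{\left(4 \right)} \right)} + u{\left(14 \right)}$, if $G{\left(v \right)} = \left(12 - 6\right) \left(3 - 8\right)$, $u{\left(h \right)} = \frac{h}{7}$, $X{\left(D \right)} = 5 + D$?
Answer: $-28$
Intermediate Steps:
$u{\left(h \right)} = \frac{h}{7}$ ($u{\left(h \right)} = h \frac{1}{7} = \frac{h}{7}$)
$G{\left(v \right)} = -30$ ($G{\left(v \right)} = 6 \left(-5\right) = -30$)
$G{\left(X{\left(4 \right)} \right)} + u{\left(14 \right)} = -30 + \frac{1}{7} \cdot 14 = -30 + 2 = -28$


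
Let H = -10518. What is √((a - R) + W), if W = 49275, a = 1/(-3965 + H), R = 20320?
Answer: 8*√94898785758/14483 ≈ 170.16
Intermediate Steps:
a = -1/14483 (a = 1/(-3965 - 10518) = 1/(-14483) = -1/14483 ≈ -6.9047e-5)
√((a - R) + W) = √((-1/14483 - 1*20320) + 49275) = √((-1/14483 - 20320) + 49275) = √(-294294561/14483 + 49275) = √(419355264/14483) = 8*√94898785758/14483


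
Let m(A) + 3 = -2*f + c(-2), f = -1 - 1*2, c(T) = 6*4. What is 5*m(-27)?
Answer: 135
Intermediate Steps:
c(T) = 24
f = -3 (f = -1 - 2 = -3)
m(A) = 27 (m(A) = -3 + (-2*(-3) + 24) = -3 + (6 + 24) = -3 + 30 = 27)
5*m(-27) = 5*27 = 135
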